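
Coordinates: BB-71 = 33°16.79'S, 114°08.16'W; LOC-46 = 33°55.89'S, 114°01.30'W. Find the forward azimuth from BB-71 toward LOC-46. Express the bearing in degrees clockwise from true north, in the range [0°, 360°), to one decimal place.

BB-71: φ = -33.27983°, λ = -114.13600°
LOC-46: φ = -33.93150°, λ = -114.02167°
Δλ = 0.1143°
y = sin Δλ · cos φ₂ = 0.001656
x = cos φ₁ sin φ₂ − sin φ₁ cos φ₂ cos Δλ = -0.011374
θ = atan2(y, x) = 171.7181° → 171.7181° (mod 360°)

171.7°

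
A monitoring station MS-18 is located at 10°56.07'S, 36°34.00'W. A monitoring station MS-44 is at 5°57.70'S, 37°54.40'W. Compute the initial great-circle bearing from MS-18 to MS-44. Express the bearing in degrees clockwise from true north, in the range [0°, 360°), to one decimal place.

MS-18: φ = -10.93450°, λ = -36.56667°
MS-44: φ = -5.96167°, λ = -37.90667°
Δλ = -1.3400°
y = sin Δλ · cos φ₂ = -0.023259
x = cos φ₁ sin φ₂ − sin φ₁ cos φ₂ cos Δλ = 0.086632
θ = atan2(y, x) = -15.0283° → 344.9717° (mod 360°)

345.0°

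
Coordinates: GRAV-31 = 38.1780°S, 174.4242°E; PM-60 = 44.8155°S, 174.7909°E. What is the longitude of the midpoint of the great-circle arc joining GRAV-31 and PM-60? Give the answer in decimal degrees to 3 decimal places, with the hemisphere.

174.598°E

Bx = cos φ₂ cos Δλ = 0.709366,  By = cos φ₂ sin Δλ = 0.004540
φₘ = atan2(sin φ₁ + sin φ₂, √((cos φ₁ + Bx)² + By²)) = -41.49690°
λₘ = λ₁ + atan2(By, cos φ₁ + Bx) = 174.59814°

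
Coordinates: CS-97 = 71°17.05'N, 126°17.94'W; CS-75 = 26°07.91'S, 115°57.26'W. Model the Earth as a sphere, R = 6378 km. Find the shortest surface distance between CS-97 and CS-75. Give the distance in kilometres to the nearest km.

10874 km

CS-97: φ = +71.28417°, λ = -126.29900°
CS-75: φ = -26.13183°, λ = -115.95433°
Δφ = -97.4160°,  Δλ = 10.3447°
a = sin²(Δφ/2) + cos φ₁ cos φ₂ sin²(Δλ/2) = 0.566878
c = 2·arcsin(√a) = 1.704953 rad = 97.6866°
d = R·c = 6378 × 1.704953 = 10874.2 km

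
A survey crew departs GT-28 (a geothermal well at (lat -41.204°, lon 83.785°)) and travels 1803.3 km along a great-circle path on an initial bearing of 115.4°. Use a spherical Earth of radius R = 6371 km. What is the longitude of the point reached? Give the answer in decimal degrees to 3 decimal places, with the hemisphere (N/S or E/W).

105.192°E

δ = d/R = 1803.3/6371 = 0.283048 rad
φ₂ = arcsin(sin φ₁ cos δ + cos φ₁ sin δ cos θ)
   = arcsin(-0.65874·0.96021 + 0.75237·0.27928·-0.42894) = -46.27449°
λ₂ = λ₁ + atan2(sin θ sin δ cos φ₁, cos δ − sin φ₁ sin φ₂) = 105.19235°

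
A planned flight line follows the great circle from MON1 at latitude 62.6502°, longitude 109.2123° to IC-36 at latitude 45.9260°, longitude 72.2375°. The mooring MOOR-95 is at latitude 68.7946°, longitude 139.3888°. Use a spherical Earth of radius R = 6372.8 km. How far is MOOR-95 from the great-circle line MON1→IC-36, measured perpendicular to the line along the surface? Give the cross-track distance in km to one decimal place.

δ₁₃ = central angle MON1→MOOR-95 = 0.238324 rad  (haversine)
θ₁₃ = bearing MON1→MOOR-95 = 50.370°,  θ₁₂ = bearing MON1→IC-36 = 248.652°
dₓₜ = R·arcsin(sin δ₁₃ · sin(θ₁₃ − θ₁₂)) = 6372.8·arcsin(0.23607·sin(-198.282°)) = 472.368 km
|dₓₜ| = 472.368 km

472.4 km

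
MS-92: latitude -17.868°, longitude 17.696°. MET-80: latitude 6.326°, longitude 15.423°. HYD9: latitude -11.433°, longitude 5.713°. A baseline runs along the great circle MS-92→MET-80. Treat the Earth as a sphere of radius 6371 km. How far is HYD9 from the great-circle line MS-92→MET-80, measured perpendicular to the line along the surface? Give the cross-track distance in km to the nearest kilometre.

δ₁₃ = central angle MS-92→HYD9 = 0.231290 rad  (haversine)
θ₁₃ = bearing MS-92→HYD9 = 297.408°,  θ₁₂ = bearing MS-92→MET-80 = 354.503°
dₓₜ = R·arcsin(sin δ₁₃ · sin(θ₁₃ − θ₁₂)) = 6371·arcsin(0.22923·sin(-57.094°)) = -1233.840 km
|dₓₜ| = 1233.840 km

1234 km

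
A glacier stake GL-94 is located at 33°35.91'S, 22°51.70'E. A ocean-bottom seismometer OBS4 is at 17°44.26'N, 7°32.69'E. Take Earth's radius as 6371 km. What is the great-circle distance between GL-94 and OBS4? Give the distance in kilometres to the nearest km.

5935 km

GL-94: φ = -33.59850°, λ = +22.86167°
OBS4: φ = +17.73767°, λ = +7.54483°
Δφ = 51.3362°,  Δλ = -15.3168°
a = sin²(Δφ/2) + cos φ₁ cos φ₂ sin²(Δλ/2) = 0.201715
c = 2·arcsin(√a) = 0.931575 rad = 53.3753°
d = R·c = 6371 × 0.931575 = 5935.1 km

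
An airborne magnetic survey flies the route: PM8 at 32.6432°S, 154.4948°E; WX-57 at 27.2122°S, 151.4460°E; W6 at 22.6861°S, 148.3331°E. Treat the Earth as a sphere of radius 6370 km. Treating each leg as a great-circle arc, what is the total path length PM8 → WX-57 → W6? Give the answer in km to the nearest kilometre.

PM8→WX-57: c = 0.105396 rad, d = 671.37 km
WX-57→W6: c = 0.093084 rad, d = 592.95 km
Total = 671.37 + 592.95 = 1264.32 km

1264 km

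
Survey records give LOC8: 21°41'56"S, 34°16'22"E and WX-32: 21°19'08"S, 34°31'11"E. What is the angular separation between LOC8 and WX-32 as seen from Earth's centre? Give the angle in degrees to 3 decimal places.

0.444°

LOC8: φ = -21.69889°, λ = +34.27278°
WX-32: φ = -21.31889°, λ = +34.51972°
Δφ = 0.3800°,  Δλ = 0.2469°
a = sin²(Δφ/2) + cos φ₁ cos φ₂ sin²(Δλ/2) = 0.000015
c = 2·arcsin(√a) = 0.007750 rad = 0.4441°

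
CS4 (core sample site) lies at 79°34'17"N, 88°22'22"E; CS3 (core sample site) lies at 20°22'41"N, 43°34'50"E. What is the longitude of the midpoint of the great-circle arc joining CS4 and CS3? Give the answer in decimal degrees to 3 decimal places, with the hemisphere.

50.403°E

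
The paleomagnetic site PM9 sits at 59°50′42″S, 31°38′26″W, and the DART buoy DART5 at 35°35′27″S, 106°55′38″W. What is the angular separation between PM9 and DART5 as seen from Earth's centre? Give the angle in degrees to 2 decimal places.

52.63°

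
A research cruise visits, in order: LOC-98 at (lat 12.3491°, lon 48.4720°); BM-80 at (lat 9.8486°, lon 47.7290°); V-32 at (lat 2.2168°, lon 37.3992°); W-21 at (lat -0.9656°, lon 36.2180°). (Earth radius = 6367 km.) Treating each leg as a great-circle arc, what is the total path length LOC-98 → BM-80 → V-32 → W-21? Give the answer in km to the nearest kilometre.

2088 km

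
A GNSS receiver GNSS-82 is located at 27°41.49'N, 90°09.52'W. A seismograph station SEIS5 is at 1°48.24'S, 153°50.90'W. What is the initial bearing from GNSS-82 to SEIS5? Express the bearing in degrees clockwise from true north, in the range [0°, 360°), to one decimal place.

255.4°

GNSS-82: φ = +27.69150°, λ = -90.15867°
SEIS5: φ = -1.80400°, λ = -153.84833°
Δλ = -63.6897°
y = sin Δλ · cos φ₂ = -0.895962
x = cos φ₁ sin φ₂ − sin φ₁ cos φ₂ cos Δλ = -0.233748
θ = atan2(y, x) = -104.6220° → 255.3780° (mod 360°)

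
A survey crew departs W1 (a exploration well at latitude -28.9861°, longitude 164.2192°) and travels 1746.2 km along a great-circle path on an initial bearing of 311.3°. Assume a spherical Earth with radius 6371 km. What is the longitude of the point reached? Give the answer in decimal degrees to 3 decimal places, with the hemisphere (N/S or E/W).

δ = d/R = 1746.2/6371 = 0.274086 rad
φ₂ = arcsin(sin φ₁ cos δ + cos φ₁ sin δ cos θ)
   = arcsin(-0.48460·0.96267 + 0.87474·0.27067·0.66000) = -18.07401°
λ₂ = λ₁ + atan2(sin θ sin δ cos φ₁, cos δ − sin φ₁ sin φ₂) = 151.86839°

151.868°E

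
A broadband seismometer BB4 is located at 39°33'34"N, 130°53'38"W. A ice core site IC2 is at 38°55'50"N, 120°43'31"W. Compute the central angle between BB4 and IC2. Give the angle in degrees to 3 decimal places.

7.896°

BB4: φ = +39.55944°, λ = -130.89389°
IC2: φ = +38.93056°, λ = -120.72528°
Δφ = -0.6289°,  Δλ = 10.1686°
a = sin²(Δφ/2) + cos φ₁ cos φ₂ sin²(Δλ/2) = 0.004740
c = 2·arcsin(√a) = 0.137809 rad = 7.8959°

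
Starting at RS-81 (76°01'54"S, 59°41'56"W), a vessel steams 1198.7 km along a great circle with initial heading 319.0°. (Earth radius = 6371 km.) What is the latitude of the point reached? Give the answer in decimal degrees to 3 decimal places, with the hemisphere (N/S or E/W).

66.814°S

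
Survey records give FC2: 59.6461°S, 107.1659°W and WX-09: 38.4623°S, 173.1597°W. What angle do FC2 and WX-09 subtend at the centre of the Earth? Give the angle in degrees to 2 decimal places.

45.76°

Δφ = 21.1838°,  Δλ = -65.9938°
a = sin²(Δφ/2) + cos φ₁ cos φ₂ sin²(Δλ/2) = 0.151142
c = 2·arcsin(√a) = 0.798591 rad = 45.7559°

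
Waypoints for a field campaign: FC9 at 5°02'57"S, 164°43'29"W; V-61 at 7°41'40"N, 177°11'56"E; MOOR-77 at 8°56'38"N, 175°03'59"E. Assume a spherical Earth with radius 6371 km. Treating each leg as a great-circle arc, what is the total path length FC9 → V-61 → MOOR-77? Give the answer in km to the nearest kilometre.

2728 km

FC9: φ = -5.04917°, λ = -164.72472°
V-61: φ = +7.69444°, λ = +177.19889°
MOOR-77: φ = +8.94389°, λ = +175.06639°
FC9→V-61: c = 0.385409 rad, d = 2455.44 km
V-61→MOOR-77: c = 0.042799 rad, d = 272.67 km
Total = 2455.44 + 272.67 = 2728.11 km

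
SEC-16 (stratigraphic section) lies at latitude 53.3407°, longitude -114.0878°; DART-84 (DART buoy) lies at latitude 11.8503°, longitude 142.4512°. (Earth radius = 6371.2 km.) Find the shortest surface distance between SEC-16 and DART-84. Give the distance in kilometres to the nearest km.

Δφ = -41.4904°,  Δλ = -103.4610°
a = sin²(Δφ/2) + cos φ₁ cos φ₂ sin²(Δλ/2) = 0.485643
c = 2·arcsin(√a) = 1.542079 rad = 88.3546°
d = R·c = 6371.2 × 1.542079 = 9824.9 km

9825 km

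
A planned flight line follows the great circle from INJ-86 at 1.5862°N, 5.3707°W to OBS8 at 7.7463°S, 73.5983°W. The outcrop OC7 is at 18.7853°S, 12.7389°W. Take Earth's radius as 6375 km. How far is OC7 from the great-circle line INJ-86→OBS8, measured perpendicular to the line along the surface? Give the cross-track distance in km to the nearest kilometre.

δ₁₃ = central angle INJ-86→OC7 = 0.377360 rad  (haversine)
θ₁₃ = bearing INJ-86→OC7 = 199.239°,  θ₁₂ = bearing INJ-86→OBS8 = 261.051°
dₓₜ = R·arcsin(sin δ₁₃ · sin(θ₁₃ − θ₁₂)) = 6375·arcsin(0.36847·sin(-61.812°)) = -2108.630 km
|dₓₜ| = 2108.630 km

2109 km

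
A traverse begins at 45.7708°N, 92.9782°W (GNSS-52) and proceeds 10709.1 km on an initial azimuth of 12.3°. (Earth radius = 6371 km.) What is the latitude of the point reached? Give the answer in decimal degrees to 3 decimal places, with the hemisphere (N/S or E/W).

36.773°N

δ = d/R = 10709.1/6371 = 1.680914 rad
φ₂ = arcsin(sin φ₁ cos δ + cos φ₁ sin δ cos θ)
   = arcsin(0.71656·-0.10989 + 0.69753·0.99394·0.97705) = 36.77295°
λ₂ = λ₁ + atan2(sin θ sin δ cos φ₁, cos δ − sin φ₁ sin φ₂) = 71.69406°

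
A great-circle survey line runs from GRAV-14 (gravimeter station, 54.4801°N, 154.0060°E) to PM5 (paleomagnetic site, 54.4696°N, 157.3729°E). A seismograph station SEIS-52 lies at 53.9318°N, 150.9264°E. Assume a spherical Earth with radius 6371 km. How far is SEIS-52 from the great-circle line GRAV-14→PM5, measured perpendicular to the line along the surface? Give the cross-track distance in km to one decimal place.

52.8 km

δ₁₃ = central angle GRAV-14→SEIS-52 = 0.032858 rad  (haversine)
θ₁₃ = bearing GRAV-14→SEIS-52 = 254.322°,  θ₁₂ = bearing GRAV-14→PM5 = 88.937°
dₓₜ = R·arcsin(sin δ₁₃ · sin(θ₁₃ − θ₁₂)) = 6371·arcsin(0.03285·sin(165.385°)) = 52.812 km
|dₓₜ| = 52.812 km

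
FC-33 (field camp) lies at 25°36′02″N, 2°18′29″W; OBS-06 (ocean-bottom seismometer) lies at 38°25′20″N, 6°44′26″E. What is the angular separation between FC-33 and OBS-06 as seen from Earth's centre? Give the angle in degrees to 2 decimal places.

14.92°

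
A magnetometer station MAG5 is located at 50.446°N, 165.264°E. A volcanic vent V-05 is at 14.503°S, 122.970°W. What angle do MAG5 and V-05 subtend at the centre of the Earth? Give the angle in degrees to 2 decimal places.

Δφ = -64.9490°,  Δλ = 71.7660°
a = sin²(Δφ/2) + cos φ₁ cos φ₂ sin²(Δλ/2) = 0.500091
c = 2·arcsin(√a) = 1.570979 rad = 90.0104°

90.01°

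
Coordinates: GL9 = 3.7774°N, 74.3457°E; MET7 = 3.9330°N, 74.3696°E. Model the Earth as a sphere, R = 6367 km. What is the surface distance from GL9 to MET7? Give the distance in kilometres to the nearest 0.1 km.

17.5 km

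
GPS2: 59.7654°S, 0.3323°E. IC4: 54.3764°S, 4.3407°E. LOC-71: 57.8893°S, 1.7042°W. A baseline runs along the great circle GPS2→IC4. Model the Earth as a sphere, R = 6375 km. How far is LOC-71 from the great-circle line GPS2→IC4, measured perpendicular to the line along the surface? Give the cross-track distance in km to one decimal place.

δ₁₃ = central angle GPS2→LOC-71 = 0.037555 rad  (haversine)
θ₁₃ = bearing GPS2→LOC-71 = 329.794°,  θ₁₂ = bearing GPS2→IC4 = 23.715°
dₓₜ = R·arcsin(sin δ₁₃ · sin(θ₁₃ − θ₁₂)) = 6375·arcsin(0.03755·sin(306.079°)) = -193.477 km
|dₓₜ| = 193.477 km

193.5 km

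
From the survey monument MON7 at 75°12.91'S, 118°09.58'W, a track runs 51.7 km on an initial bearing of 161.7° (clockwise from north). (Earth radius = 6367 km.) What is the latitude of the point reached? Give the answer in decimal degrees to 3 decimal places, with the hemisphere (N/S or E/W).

MON7: φ = -75.21517°, λ = -118.15967°
δ = d/R = 51.7/6367 = 0.008120 rad
φ₂ = arcsin(sin φ₁ cos δ + cos φ₁ sin δ cos θ)
   = arcsin(-0.96689·0.99997 + 0.25519·0.00812·-0.94943) = -75.65615°
λ₂ = λ₁ + atan2(sin θ sin δ cos φ₁, cos δ − sin φ₁ sin φ₂) = -117.57000°

75.656°S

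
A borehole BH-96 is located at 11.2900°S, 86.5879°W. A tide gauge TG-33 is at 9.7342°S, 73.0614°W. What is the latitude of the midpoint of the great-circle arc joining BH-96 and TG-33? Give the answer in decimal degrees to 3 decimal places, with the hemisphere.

10.584°S

Bx = cos φ₂ cos Δλ = 0.958264,  By = cos φ₂ sin Δλ = 0.230528
φₘ = atan2(sin φ₁ + sin φ₂, √((cos φ₁ + Bx)² + By²)) = -10.58410°
λₘ = λ₁ + atan2(By, cos φ₁ + Bx) = -79.80753°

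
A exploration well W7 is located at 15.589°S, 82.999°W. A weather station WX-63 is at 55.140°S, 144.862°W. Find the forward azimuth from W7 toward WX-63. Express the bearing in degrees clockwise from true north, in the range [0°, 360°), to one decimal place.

215.1°

Δλ = -61.8630°
y = sin Δλ · cos φ₂ = -0.504026
x = cos φ₁ sin φ₂ − sin φ₁ cos φ₂ cos Δλ = -0.717931
θ = atan2(y, x) = -144.9291° → 215.0709° (mod 360°)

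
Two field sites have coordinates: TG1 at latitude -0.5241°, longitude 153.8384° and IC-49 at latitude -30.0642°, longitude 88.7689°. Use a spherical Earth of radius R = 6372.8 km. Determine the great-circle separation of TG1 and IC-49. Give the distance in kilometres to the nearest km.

Δφ = -29.5401°,  Δλ = -65.0695°
a = sin²(Δφ/2) + cos φ₁ cos φ₂ sin²(Δλ/2) = 0.315312
c = 2·arcsin(√a) = 1.192458 rad = 68.3228°
d = R·c = 6372.8 × 1.192458 = 7599.3 km

7599 km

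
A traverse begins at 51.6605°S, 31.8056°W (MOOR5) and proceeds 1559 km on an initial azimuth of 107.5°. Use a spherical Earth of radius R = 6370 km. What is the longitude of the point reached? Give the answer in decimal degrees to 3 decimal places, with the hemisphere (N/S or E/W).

8.816°W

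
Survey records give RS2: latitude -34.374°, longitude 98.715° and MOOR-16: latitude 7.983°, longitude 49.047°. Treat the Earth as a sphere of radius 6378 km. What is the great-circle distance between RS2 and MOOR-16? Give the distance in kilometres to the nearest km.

7037 km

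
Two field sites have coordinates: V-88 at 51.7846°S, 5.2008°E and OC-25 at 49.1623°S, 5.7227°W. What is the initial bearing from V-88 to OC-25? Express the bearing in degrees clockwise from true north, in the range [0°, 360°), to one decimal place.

Δλ = -10.9235°
y = sin Δλ · cos φ₂ = -0.123916
x = cos φ₁ sin φ₂ − sin φ₁ cos φ₂ cos Δλ = 0.036443
θ = atan2(y, x) = -73.6119° → 286.3881° (mod 360°)

286.4°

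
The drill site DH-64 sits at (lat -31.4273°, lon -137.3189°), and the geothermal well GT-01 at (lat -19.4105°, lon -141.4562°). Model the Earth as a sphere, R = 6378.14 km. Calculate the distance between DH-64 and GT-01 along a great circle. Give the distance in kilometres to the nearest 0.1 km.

Δφ = 12.0168°,  Δλ = -4.1373°
a = sin²(Δφ/2) + cos φ₁ cos φ₂ sin²(Δλ/2) = 0.012005
c = 2·arcsin(√a) = 0.219579 rad = 12.5809°
d = R·c = 6378.14 × 0.219579 = 1400.5 km

1400.5 km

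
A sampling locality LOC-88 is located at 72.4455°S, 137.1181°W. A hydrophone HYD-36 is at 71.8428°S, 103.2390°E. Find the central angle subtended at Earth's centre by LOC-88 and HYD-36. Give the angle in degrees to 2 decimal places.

Δφ = 0.6027°,  Δλ = -119.6429°
a = sin²(Δφ/2) + cos φ₁ cos φ₂ sin²(Δλ/2) = 0.070266
c = 2·arcsin(√a) = 0.536569 rad = 30.7431°

30.74°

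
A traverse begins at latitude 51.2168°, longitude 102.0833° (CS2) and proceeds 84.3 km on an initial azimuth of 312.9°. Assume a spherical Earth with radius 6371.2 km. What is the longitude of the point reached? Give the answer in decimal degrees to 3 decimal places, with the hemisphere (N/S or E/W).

δ = d/R = 84.3/6371.2 = 0.013231 rad
φ₂ = arcsin(sin φ₁ cos δ + cos φ₁ sin δ cos θ)
   = arcsin(0.77952·0.99991 + 0.62638·0.01323·0.68072) = 51.72946°
λ₂ = λ₁ + atan2(sin θ sin δ cos φ₁, cos δ − sin φ₁ sin φ₂) = 101.18667°

101.187°E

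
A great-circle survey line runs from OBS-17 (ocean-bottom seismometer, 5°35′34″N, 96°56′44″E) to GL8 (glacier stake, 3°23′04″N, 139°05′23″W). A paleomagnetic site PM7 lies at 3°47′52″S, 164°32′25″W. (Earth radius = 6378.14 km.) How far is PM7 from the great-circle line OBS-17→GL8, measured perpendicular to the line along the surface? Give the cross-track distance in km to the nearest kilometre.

OBS-17: φ = +5.59278°, λ = +96.94556°
GL8: φ = +3.38444°, λ = -139.08972°
PM7: φ = -3.79778°, λ = -164.54028°
δ₁₃ = central angle OBS-17→PM7 = 1.724886 rad  (haversine)
θ₁₃ = bearing OBS-17→PM7 = 92.989°,  θ₁₂ = bearing OBS-17→GL8 = 82.221°
dₓₜ = R·arcsin(sin δ₁₃ · sin(θ₁₃ − θ₁₂)) = 6378.14·arcsin(0.98815·sin(10.768°)) = 1184.320 km
|dₓₜ| = 1184.320 km

1184 km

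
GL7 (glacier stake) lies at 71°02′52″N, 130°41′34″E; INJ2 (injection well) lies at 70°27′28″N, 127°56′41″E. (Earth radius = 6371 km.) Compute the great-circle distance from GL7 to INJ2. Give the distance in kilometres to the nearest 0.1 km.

GL7: φ = +71.04778°, λ = +130.69278°
INJ2: φ = +70.45778°, λ = +127.94472°
Δφ = -0.5900°,  Δλ = -2.7481°
a = sin²(Δφ/2) + cos φ₁ cos φ₂ sin²(Δλ/2) = 0.000089
c = 2·arcsin(√a) = 0.018866 rad = 1.0809°
d = R·c = 6371 × 0.018866 = 120.2 km

120.2 km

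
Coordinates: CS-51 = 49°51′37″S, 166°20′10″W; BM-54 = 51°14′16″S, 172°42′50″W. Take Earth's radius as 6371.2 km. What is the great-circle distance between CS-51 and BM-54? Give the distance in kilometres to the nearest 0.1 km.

475.8 km

CS-51: φ = -49.86028°, λ = -166.33611°
BM-54: φ = -51.23778°, λ = -172.71389°
Δφ = -1.3775°,  Δλ = -6.3778°
a = sin²(Δφ/2) + cos φ₁ cos φ₂ sin²(Δλ/2) = 0.001393
c = 2·arcsin(√a) = 0.074675 rad = 4.2786°
d = R·c = 6371.2 × 0.074675 = 475.8 km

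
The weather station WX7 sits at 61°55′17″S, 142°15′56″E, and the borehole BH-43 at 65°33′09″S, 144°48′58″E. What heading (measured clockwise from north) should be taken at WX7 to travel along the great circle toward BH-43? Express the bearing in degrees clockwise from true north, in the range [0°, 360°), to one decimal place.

163.9°

WX7: φ = -61.92139°, λ = +142.26556°
BH-43: φ = -65.55250°, λ = +144.81611°
Δλ = 2.5506°
y = sin Δλ · cos φ₂ = 0.018417
x = cos φ₁ sin φ₂ − sin φ₁ cos φ₂ cos Δλ = -0.063694
θ = atan2(y, x) = 163.8728° → 163.8728° (mod 360°)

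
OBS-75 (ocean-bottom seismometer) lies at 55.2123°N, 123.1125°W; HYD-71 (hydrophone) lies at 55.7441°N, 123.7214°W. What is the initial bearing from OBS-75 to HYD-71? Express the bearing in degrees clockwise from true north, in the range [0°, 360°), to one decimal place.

Δλ = -0.6089°
y = sin Δλ · cos φ₂ = -0.005982
x = cos φ₁ sin φ₂ − sin φ₁ cos φ₂ cos Δλ = 0.009308
θ = atan2(y, x) = -32.7283° → 327.2717° (mod 360°)

327.3°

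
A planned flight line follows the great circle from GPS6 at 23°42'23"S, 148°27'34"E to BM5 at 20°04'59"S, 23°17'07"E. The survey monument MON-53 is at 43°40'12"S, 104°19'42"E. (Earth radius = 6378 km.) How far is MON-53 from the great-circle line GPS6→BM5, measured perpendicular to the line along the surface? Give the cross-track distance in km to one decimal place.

391.0 km

GPS6: φ = -23.70639°, λ = +148.45944°
BM5: φ = -20.08306°, λ = +23.28528°
MON-53: φ = -43.67000°, λ = +104.32833°
δ₁₃ = central angle GPS6→MON-53 = 0.718223 rad  (haversine)
θ₁₃ = bearing GPS6→MON-53 = 229.941°,  θ₁₂ = bearing GPS6→BM5 = 235.282°
dₓₜ = R·arcsin(sin δ₁₃ · sin(θ₁₃ − θ₁₂)) = 6378·arcsin(0.65805·sin(-5.342°)) = -390.972 km
|dₓₜ| = 390.972 km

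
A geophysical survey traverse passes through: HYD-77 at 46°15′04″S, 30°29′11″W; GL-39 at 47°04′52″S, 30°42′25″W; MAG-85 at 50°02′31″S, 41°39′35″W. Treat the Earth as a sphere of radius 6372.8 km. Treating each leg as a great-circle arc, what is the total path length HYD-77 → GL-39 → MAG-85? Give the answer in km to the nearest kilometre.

HYD-77: φ = -46.25111°, λ = -30.48639°
GL-39: φ = -47.08111°, λ = -30.70694°
MAG-85: φ = -50.04194°, λ = -41.65972°
HYD-77→GL-39: c = 0.014725 rad, d = 93.84 km
GL-39→MAG-85: c = 0.136497 rad, d = 869.87 km
Total = 93.84 + 869.87 = 963.71 km

964 km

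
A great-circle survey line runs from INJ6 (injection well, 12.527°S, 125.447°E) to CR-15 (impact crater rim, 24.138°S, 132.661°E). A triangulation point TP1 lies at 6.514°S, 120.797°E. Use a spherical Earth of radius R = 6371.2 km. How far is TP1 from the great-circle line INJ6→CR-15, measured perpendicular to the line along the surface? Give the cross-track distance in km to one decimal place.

120.7 km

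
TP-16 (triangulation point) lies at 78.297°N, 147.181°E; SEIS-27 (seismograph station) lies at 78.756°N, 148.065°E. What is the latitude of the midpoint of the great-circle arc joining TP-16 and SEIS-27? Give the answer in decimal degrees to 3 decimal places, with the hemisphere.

78.527°N

Bx = cos φ₂ cos Δλ = 0.194964,  By = cos φ₂ sin Δλ = 0.003008
φₘ = atan2(sin φ₁ + sin φ₂, √((cos φ₁ + Bx)² + By²)) = 78.52683°
λₘ = λ₁ + atan2(By, cos φ₁ + Bx) = 147.61428°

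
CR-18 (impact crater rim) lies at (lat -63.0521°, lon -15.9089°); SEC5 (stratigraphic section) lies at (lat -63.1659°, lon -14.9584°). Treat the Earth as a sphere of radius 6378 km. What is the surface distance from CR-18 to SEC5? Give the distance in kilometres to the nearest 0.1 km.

49.5 km

Δφ = -0.1138°,  Δλ = 0.9505°
a = sin²(Δφ/2) + cos φ₁ cos φ₂ sin²(Δλ/2) = 0.000015
c = 2·arcsin(√a) = 0.007762 rad = 0.4447°
d = R·c = 6378 × 0.007762 = 49.5 km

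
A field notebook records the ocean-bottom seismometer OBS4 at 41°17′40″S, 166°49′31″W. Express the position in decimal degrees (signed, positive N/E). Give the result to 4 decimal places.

-41.2944°, -166.8253°

lat: 41.2944° S → -41.2944°
lon: 166.8253° W → -166.8253°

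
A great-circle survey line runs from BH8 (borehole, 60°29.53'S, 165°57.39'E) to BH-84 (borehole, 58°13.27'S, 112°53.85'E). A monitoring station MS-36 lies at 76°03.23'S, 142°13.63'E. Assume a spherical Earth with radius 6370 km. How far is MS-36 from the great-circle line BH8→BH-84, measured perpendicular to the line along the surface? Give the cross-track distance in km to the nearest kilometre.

1541 km

BH8: φ = -60.49217°, λ = +165.95650°
BH-84: φ = -58.22117°, λ = +112.89750°
MS-36: φ = -76.05383°, λ = +142.22717°
δ₁₃ = central angle BH8→MS-36 = 0.306795 rad  (haversine)
θ₁₃ = bearing BH8→MS-36 = 198.732°,  θ₁₂ = bearing BH8→BH-84 = 251.205°
dₓₜ = R·arcsin(sin δ₁₃ · sin(θ₁₃ − θ₁₂)) = 6370·arcsin(0.30201·sin(-52.473°)) = -1540.658 km
|dₓₜ| = 1540.658 km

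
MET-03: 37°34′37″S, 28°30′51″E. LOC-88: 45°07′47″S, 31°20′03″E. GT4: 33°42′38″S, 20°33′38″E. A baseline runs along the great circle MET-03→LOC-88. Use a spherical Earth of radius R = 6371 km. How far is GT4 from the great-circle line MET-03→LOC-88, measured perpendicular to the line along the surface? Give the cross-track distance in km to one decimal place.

MET-03: φ = -37.57694°, λ = +28.51417°
LOC-88: φ = -45.12972°, λ = +31.33417°
GT4: φ = -33.71056°, λ = +20.56056°
δ₁₃ = central angle MET-03→GT4 = 0.131380 rad  (haversine)
θ₁₃ = bearing MET-03→GT4 = 298.521°,  θ₁₂ = bearing MET-03→LOC-88 = 165.263°
dₓₜ = R·arcsin(sin δ₁₃ · sin(θ₁₃ − θ₁₂)) = 6371·arcsin(0.13100·sin(133.257°)) = 608.761 km
|dₓₜ| = 608.761 km

608.8 km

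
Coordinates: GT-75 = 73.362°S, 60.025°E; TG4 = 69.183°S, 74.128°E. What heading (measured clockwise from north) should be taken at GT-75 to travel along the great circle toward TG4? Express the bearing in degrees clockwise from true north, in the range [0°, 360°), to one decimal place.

54.1°

Δλ = 14.1030°
y = sin Δλ · cos φ₂ = 0.086595
x = cos φ₁ sin φ₂ − sin φ₁ cos φ₂ cos Δλ = 0.062610
θ = atan2(y, x) = 54.1325° → 54.1325° (mod 360°)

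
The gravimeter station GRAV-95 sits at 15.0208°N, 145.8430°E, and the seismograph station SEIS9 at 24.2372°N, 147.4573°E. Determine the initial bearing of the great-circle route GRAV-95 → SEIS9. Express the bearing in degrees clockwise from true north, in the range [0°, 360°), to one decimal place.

Δλ = 1.6143°
y = sin Δλ · cos φ₂ = 0.025688
x = cos φ₁ sin φ₂ − sin φ₁ cos φ₂ cos Δλ = 0.160258
θ = atan2(y, x) = 9.1066° → 9.1066° (mod 360°)

9.1°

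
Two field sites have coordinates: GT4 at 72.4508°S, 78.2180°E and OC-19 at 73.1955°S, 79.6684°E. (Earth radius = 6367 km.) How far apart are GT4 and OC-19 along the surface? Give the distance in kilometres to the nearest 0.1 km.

Δφ = -0.7447°,  Δλ = 1.4504°
a = sin²(Δφ/2) + cos φ₁ cos φ₂ sin²(Δλ/2) = 0.000056
c = 2·arcsin(√a) = 0.014993 rad = 0.8590°
d = R·c = 6367 × 0.014993 = 95.5 km

95.5 km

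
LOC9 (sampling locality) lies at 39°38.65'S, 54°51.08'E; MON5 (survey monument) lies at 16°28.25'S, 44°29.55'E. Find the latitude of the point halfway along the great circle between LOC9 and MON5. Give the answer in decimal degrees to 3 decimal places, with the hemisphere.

28.154°S

LOC9: φ = -39.64417°, λ = +54.85133°
MON5: φ = -16.47083°, λ = +44.49250°
Bx = cos φ₂ cos Δλ = 0.943334,  By = cos φ₂ sin Δλ = -0.172434
φₘ = atan2(sin φ₁ + sin φ₂, √((cos φ₁ + Bx)² + By²)) = -28.15375°
λₘ = λ₁ + atan2(By, cos φ₁ + Bx) = 49.10438°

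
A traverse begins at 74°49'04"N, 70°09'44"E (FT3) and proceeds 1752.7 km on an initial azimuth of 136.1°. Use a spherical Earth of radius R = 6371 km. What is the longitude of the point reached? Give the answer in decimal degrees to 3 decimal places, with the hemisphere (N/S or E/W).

FT3: φ = +74.81778°, λ = +70.16222°
δ = d/R = 1752.7/6371 = 0.275106 rad
φ₂ = arcsin(sin φ₁ cos δ + cos φ₁ sin δ cos θ)
   = arcsin(0.96510·0.96240 + 0.26189·0.27165·-0.72055) = 61.34764°
λ₂ = λ₁ + atan2(sin θ sin δ cos φ₁, cos δ − sin φ₁ sin φ₂) = 93.29322°

93.293°E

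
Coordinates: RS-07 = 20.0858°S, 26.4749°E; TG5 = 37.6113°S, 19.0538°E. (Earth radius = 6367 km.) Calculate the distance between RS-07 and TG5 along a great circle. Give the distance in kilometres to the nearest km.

2075 km

Δφ = -17.5255°,  Δλ = -7.4211°
a = sin²(Δφ/2) + cos φ₁ cos φ₂ sin²(Δλ/2) = 0.026324
c = 2·arcsin(√a) = 0.325937 rad = 18.6748°
d = R·c = 6367 × 0.325937 = 2075.2 km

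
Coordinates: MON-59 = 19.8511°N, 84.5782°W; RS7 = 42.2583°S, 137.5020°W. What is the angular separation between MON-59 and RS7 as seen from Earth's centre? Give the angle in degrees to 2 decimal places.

Δφ = -62.1094°,  Δλ = -52.9238°
a = sin²(Δφ/2) + cos φ₁ cos φ₂ sin²(Δλ/2) = 0.404335
c = 2·arcsin(√a) = 1.378279 rad = 78.9695°

78.97°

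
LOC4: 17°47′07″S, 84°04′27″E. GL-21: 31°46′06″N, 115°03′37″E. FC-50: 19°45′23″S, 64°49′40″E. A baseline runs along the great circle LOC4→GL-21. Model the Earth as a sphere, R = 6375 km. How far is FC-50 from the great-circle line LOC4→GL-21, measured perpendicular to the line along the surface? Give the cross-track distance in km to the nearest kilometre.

1541 km

LOC4: φ = -17.78528°, λ = +84.07417°
GL-21: φ = +31.76833°, λ = +115.06028°
FC-50: φ = -19.75639°, λ = +64.82778°
δ₁₃ = central angle LOC4→FC-50 = 0.319725 rad  (haversine)
θ₁₃ = bearing LOC4→FC-50 = 260.761°,  θ₁₂ = bearing LOC4→GL-21 = 31.157°
dₓₜ = R·arcsin(sin δ₁₃ · sin(θ₁₃ − θ₁₂)) = 6375·arcsin(0.31431·sin(229.604°)) = -1540.947 km
|dₓₜ| = 1540.947 km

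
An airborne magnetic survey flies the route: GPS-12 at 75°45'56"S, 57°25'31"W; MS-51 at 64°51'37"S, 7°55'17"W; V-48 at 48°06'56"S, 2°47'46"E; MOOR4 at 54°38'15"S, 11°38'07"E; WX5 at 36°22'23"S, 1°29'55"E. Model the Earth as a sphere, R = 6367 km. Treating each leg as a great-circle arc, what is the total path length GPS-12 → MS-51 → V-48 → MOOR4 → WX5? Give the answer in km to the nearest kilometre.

7203 km

GPS-12: φ = -75.76556°, λ = -57.42528°
MS-51: φ = -64.86028°, λ = -7.92139°
V-48: φ = -48.11556°, λ = +2.79611°
MOOR4: φ = -54.63750°, λ = +11.63528°
WX5: φ = -36.37306°, λ = +1.49861°
GPS-12→MS-51: c = 0.332231 rad, d = 2115.32 km
MS-51→V-48: c = 0.308960 rad, d = 1967.15 km
V-48→MOOR4: c = 0.148869 rad, d = 947.85 km
MOOR4→WX5: c = 0.341222 rad, d = 2172.56 km
Total = 2115.32 + 1967.15 + 947.85 + 2172.56 = 7202.87 km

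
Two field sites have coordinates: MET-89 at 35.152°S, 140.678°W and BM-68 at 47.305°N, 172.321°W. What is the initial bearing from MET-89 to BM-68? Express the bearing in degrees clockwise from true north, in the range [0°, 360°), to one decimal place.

339.1°

Δλ = -31.6430°
y = sin Δλ · cos φ₂ = -0.355746
x = cos φ₁ sin φ₂ − sin φ₁ cos φ₂ cos Δλ = 0.933305
θ = atan2(y, x) = -20.8652° → 339.1348° (mod 360°)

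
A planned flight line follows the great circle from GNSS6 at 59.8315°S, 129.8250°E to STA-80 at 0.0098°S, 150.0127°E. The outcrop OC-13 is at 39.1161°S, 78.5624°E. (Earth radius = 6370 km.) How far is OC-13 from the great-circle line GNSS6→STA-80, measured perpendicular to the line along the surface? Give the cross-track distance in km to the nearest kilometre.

δ₁₃ = central angle GNSS6→OC-13 = 0.660922 rad  (haversine)
θ₁₃ = bearing GNSS6→OC-13 = 279.630°,  θ₁₂ = bearing GNSS6→STA-80 = 23.042°
dₓₜ = R·arcsin(sin δ₁₃ · sin(θ₁₃ − θ₁₂)) = 6370·arcsin(0.61385·sin(256.588°)) = -4076.083 km
|dₓₜ| = 4076.083 km

4076 km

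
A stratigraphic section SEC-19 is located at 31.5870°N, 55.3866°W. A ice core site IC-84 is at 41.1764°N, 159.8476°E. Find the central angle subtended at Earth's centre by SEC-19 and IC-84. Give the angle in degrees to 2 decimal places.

Δφ = 9.5894°,  Δλ = -144.7658°
a = sin²(Δφ/2) + cos φ₁ cos φ₂ sin²(Δλ/2) = 0.589428
c = 2·arcsin(√a) = 1.750620 rad = 100.3031°

100.30°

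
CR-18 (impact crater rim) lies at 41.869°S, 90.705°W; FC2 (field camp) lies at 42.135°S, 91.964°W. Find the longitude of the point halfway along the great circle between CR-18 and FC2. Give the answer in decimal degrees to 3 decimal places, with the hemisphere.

Bx = cos φ₂ cos Δλ = 0.741387,  By = cos φ₂ sin Δλ = -0.016294
φₘ = atan2(sin φ₁ + sin φ₂, √((cos φ₁ + Bx)² + By²)) = -42.00372°
λₘ = λ₁ + atan2(By, cos φ₁ + Bx) = -91.33318°

91.333°W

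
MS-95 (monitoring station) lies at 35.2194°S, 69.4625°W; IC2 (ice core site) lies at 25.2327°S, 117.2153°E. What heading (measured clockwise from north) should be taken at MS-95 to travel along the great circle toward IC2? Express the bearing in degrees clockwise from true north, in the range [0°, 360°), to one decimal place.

186.9°

Δλ = -173.3222°
y = sin Δλ · cos φ₂ = -0.105190
x = cos φ₁ sin φ₂ − sin φ₁ cos φ₂ cos Δλ = -0.866405
θ = atan2(y, x) = -173.0776° → 186.9224° (mod 360°)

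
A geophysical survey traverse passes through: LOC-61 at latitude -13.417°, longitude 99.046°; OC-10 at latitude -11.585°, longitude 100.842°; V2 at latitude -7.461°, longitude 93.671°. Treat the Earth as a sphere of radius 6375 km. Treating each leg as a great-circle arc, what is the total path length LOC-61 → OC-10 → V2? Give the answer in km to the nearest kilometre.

1193 km

LOC-61→OC-10: c = 0.044258 rad, d = 282.15 km
OC-10→V2: c = 0.142859 rad, d = 910.73 km
Total = 282.15 + 910.73 = 1192.87 km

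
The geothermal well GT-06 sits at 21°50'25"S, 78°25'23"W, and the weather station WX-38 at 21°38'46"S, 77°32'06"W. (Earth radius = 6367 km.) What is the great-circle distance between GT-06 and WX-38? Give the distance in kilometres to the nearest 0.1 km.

GT-06: φ = -21.84028°, λ = -78.42306°
WX-38: φ = -21.64611°, λ = -77.53500°
Δφ = 0.1942°,  Δλ = 0.8881°
a = sin²(Δφ/2) + cos φ₁ cos φ₂ sin²(Δλ/2) = 0.000055
c = 2·arcsin(√a) = 0.014790 rad = 0.8474°
d = R·c = 6367 × 0.014790 = 94.2 km

94.2 km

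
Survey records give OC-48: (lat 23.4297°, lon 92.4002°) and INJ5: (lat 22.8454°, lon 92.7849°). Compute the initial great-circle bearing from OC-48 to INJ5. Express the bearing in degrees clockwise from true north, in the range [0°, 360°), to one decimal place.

Δλ = 0.3847°
y = sin Δλ · cos φ₂ = 0.006188
x = cos φ₁ sin φ₂ − sin φ₁ cos φ₂ cos Δλ = -0.010190
θ = atan2(y, x) = 148.7320° → 148.7320° (mod 360°)

148.7°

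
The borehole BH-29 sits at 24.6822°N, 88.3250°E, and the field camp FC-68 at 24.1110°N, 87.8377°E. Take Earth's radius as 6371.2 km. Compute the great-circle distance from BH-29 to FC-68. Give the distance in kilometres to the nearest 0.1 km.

80.4 km

Δφ = -0.5712°,  Δλ = -0.4873°
a = sin²(Δφ/2) + cos φ₁ cos φ₂ sin²(Δλ/2) = 0.000040
c = 2·arcsin(√a) = 0.012625 rad = 0.7233°
d = R·c = 6371.2 × 0.012625 = 80.4 km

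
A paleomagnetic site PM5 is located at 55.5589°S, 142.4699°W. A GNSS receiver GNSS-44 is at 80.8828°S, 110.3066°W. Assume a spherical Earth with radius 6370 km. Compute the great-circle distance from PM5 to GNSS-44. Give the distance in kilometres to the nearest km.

3014 km

Δφ = -25.3239°,  Δλ = 32.1633°
a = sin²(Δφ/2) + cos φ₁ cos φ₂ sin²(Δλ/2) = 0.054924
c = 2·arcsin(√a) = 0.473119 rad = 27.1077°
d = R·c = 6370 × 0.473119 = 3013.8 km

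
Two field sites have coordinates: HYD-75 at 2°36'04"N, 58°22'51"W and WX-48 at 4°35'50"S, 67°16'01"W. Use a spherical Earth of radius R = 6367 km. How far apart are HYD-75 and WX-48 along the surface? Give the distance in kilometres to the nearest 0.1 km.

HYD-75: φ = +2.60111°, λ = -58.38083°
WX-48: φ = -4.59722°, λ = -67.26694°
Δφ = -7.1983°,  Δλ = -8.8861°
a = sin²(Δφ/2) + cos φ₁ cos φ₂ sin²(Δλ/2) = 0.009917
c = 2·arcsin(√a) = 0.199496 rad = 11.4303°
d = R·c = 6367 × 0.199496 = 1270.2 km

1270.2 km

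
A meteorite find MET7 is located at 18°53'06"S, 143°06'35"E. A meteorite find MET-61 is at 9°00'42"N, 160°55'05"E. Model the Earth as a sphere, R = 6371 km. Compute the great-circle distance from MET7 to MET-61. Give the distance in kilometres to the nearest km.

3665 km

MET7: φ = -18.88500°, λ = +143.10972°
MET-61: φ = +9.01167°, λ = +160.91806°
Δφ = 27.8967°,  Δλ = 17.8083°
a = sin²(Δφ/2) + cos φ₁ cos φ₂ sin²(Δλ/2) = 0.080492
c = 2·arcsin(√a) = 0.575323 rad = 32.9636°
d = R·c = 6371 × 0.575323 = 3665.4 km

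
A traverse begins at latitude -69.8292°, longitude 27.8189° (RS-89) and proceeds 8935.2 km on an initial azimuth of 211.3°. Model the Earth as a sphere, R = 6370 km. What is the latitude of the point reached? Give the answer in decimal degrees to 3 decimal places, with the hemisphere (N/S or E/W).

δ = d/R = 8935.2/6370 = 1.402700 rad
φ₂ = arcsin(sin φ₁ cos δ + cos φ₁ sin δ cos θ)
   = arcsin(-0.93867·0.16731 + 0.34482·0.98591·-0.85446) = -26.58507°
λ₂ = λ₁ + atan2(sin θ sin δ cos φ₁, cos δ − sin φ₁ sin φ₂) = -117.23866°

26.585°S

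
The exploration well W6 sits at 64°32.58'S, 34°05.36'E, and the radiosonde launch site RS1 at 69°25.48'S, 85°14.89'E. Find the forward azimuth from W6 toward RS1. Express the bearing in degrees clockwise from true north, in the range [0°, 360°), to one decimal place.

W6: φ = -64.54300°, λ = +34.08933°
RS1: φ = -69.42467°, λ = +85.24817°
Δλ = 51.1588°
y = sin Δλ · cos φ₂ = 0.273731
x = cos φ₁ sin φ₂ − sin φ₁ cos φ₂ cos Δλ = -0.203405
θ = atan2(y, x) = 126.6155° → 126.6155° (mod 360°)

126.6°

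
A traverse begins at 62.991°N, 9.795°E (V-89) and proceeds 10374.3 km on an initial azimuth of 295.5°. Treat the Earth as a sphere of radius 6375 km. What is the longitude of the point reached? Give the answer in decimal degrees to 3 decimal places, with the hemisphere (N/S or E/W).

δ = d/R = 10374.3/6375 = 1.627341 rad
φ₂ = arcsin(sin φ₁ cos δ + cos φ₁ sin δ cos θ)
   = arcsin(0.89094·-0.05651 + 0.45413·0.99840·0.43051) = 8.32829°
λ₂ = λ₁ + atan2(sin θ sin δ cos φ₁, cos δ − sin φ₁ sin φ₂) = -104.59620°

104.596°W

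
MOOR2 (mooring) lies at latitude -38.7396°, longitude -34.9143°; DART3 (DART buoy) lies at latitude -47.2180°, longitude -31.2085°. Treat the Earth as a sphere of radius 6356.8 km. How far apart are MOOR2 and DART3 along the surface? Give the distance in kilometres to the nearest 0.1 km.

Δφ = -8.4784°,  Δλ = 3.7058°
a = sin²(Δφ/2) + cos φ₁ cos φ₂ sin²(Δλ/2) = 0.006018
c = 2·arcsin(√a) = 0.155309 rad = 8.8985°
d = R·c = 6356.8 × 0.155309 = 987.3 km

987.3 km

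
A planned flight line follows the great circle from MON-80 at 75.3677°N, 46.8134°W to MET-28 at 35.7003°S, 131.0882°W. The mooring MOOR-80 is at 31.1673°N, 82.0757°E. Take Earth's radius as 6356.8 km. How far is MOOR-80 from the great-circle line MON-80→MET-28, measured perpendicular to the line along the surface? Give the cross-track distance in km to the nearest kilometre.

δ₁₃ = central angle MON-80→MOOR-80 = 1.197110 rad  (haversine)
θ₁₃ = bearing MON-80→MOOR-80 = 45.675°,  θ₁₂ = bearing MON-80→MET-28 = 254.388°
dₓₜ = R·arcsin(sin δ₁₃ · sin(θ₁₃ − θ₁₂)) = 6356.8·arcsin(0.93099·sin(-208.713°)) = 2947.685 km
|dₓₜ| = 2947.685 km

2948 km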